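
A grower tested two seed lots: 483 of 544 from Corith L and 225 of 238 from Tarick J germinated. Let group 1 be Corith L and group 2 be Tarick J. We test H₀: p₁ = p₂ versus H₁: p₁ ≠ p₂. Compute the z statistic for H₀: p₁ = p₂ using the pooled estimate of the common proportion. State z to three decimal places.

p̂₁ = 483/544 = 0.88787, p̂₂ = 225/238 = 0.94538.
Pooled p̂ = (483+225)/(544+238) = 708/782 = 0.90537.
SE = √(p̂(1−p̂)(1/n₁+1/n₂)) = √(0.90537·0.09463·0.00603992) = √(0.000517467) = 0.02275.
z = (0.88787 − 0.94538)/0.02275 = -0.05751/0.02275 = -2.528.

z = -2.528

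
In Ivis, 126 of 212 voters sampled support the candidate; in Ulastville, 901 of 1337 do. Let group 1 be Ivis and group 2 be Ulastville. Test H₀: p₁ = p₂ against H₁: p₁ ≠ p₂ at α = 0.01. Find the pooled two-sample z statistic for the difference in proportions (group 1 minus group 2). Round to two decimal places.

z = -2.28

p̂₁ = 126/212 ≈ 0.5943, p̂₂ = 901/1337 ≈ 0.6739.
Pooled p̂ = (126+901)/(212+1337) = 1027/1549 = 0.6630.
SE = √(p̂(1−p̂)(1/n₁+1/n₂)) = √(0.6630·0.3370·0.00546492) = √(0.00122102) = 0.0349.
z = (0.5943 − 0.6739)/0.0349 = -0.0796/0.0349 = -2.28.
p-value = 2·P(Z > 2.277) ≈ 0.0228; since p > α = 0.01, fail to reject H₀.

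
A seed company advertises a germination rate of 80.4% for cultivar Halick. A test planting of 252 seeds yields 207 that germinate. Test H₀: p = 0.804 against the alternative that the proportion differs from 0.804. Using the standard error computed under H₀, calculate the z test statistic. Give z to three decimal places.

z = 0.697

p̂ = 207/252 = 0.82143.
Standard error under H₀: √(0.804×0.196/252) = 0.02501.
z = (0.82143 − 0.804)/0.02501 = 0.01743/0.02501 = 0.697.
p-value = 2·P(Z > 0.697) ≈ 0.4858.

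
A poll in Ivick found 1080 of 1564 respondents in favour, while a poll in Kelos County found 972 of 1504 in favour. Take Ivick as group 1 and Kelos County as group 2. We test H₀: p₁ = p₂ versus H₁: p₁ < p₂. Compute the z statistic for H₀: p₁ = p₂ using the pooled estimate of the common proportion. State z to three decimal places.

p̂₁ = 1080/1564 = 0.69054, p̂₂ = 972/1504 = 0.64628.
Pooled p̂ = (1080+972)/(1564+1504) = 2052/3068 = 0.66884.
SE = √(0.221493 × 0.00130428) = 0.01700.
z = (0.69054 − 0.64628)/0.01700 = 0.04426/0.01700 = 2.604.
p-value = P(Z < 2.604) ≈ 0.9954.

z = 2.604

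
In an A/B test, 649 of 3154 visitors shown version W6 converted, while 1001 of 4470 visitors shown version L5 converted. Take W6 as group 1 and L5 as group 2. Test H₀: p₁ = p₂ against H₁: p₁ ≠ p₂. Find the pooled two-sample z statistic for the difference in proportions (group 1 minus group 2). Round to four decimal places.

p̂₁ = 649/3154 ≈ 0.205770, p̂₂ = 1001/4470 ≈ 0.223937.
Pooled p̂ = (649+1001)/(3154+4470) = 1650/7624 = 0.216422.
SE = √(0.169583 × 0.000540771) = 0.009576.
z = (0.205770 − 0.223937)/0.009576 = -0.018167/0.009576 = -1.8971.

z = -1.8971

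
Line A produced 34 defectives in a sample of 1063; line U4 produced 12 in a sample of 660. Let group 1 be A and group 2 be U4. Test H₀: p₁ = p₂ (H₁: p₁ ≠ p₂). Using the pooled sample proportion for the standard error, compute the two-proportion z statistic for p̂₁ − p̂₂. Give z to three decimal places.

p̂₁ = 34/1063 = 0.031985, p̂₂ = 12/660 = 0.018182.
Pooled p̂ = (34+12)/(1063+660) = 46/1723 = 0.026698.
SE = √(p̂(1−p̂)(1/n₁+1/n₂)) = √(0.026698·0.973302·0.00245589) = √(6.38158e-05) = 0.007988.
z = (0.031985 − 0.018182)/0.007988 = 0.013803/0.007988 = 1.728.
p-value = 2·P(Z > 1.728) ≈ 0.0840.

z = 1.728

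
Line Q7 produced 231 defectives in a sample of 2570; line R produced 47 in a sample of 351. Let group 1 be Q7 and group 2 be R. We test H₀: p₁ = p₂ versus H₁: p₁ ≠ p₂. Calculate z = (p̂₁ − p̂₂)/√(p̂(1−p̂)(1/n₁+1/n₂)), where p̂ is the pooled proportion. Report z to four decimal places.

p̂₁ = 231/2570 ≈ 0.089883, p̂₂ = 47/351 ≈ 0.133903.
Pooled p̂ = (231+47)/(2570+351) = 278/2921 = 0.095173.
SE = √(p̂(1−p̂)(1/n₁+1/n₂)) = √(0.095173·0.904827·0.00323811) = √(0.00027885) = 0.016699.
z = (0.089883 − 0.133903)/0.016699 = -0.044020/0.016699 = -2.6361.

z = -2.6361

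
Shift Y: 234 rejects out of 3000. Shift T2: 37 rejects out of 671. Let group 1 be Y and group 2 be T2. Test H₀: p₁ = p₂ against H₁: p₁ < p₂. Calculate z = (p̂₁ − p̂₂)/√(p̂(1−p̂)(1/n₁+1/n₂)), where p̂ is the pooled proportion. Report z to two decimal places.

p̂₁ = 234/3000 ≈ 0.07800, p̂₂ = 37/671 ≈ 0.05514.
Pooled p̂ = (234+37)/(3000+671) = 271/3671 = 0.07382.
SE = √(p̂(1−p̂)(1/n₁+1/n₂)) = √(0.07382·0.92618·0.00182365) = √(0.000124687) = 0.01117.
z = (0.07800 − 0.05514)/0.01117 = 0.02286/0.01117 = 2.05.
p-value = P(Z < 2.047) ≈ 0.9797.

z = 2.05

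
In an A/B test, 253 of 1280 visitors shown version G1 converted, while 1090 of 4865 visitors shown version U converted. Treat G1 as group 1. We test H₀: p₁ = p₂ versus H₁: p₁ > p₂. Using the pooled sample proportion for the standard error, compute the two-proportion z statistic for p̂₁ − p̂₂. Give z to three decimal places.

z = -2.033

p̂₁ = 253/1280 ≈ 0.19766, p̂₂ = 1090/4865 ≈ 0.22405.
Pooled p̂ = (253+1090)/(1280+4865) = 1343/6145 = 0.21855.
SE = √(p̂(1−p̂)(1/n₁+1/n₂)) = √(0.21855·0.78145·0.0009868) = √(0.000168532) = 0.01298.
z = (0.19766 − 0.22405)/0.01298 = -0.02639/0.01298 = -2.033.
p-value = P(Z > -2.033) ≈ 0.9790.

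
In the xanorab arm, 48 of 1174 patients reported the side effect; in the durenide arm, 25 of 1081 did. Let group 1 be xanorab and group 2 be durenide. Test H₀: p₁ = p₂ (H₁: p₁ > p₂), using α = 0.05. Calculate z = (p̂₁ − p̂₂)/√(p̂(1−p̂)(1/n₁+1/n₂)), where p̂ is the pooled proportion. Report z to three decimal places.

p̂₁ = 48/1174 = 0.040886, p̂₂ = 25/1081 = 0.023127.
Pooled p̂ = (48+25)/(1174+1081) = 73/2255 = 0.032373.
SE = √(0.0313245 × 0.00177686) = 0.007461.
z = (0.040886 − 0.023127)/0.007461 = 0.017759/0.007461 = 2.380.
p-value = P(Z > 2.380) ≈ 0.0086. With α = 0.05, reject H₀.

z = 2.380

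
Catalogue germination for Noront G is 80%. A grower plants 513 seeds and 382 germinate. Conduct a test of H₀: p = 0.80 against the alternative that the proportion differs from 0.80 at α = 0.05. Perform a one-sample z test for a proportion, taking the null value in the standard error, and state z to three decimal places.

p̂ = 382/513 ≈ 0.74464.
SE = √(p₀(1−p₀)/n) = √(0.16/513) = 0.01766.
z = (0.74464 − 0.8)/0.01766 = -0.05536/0.01766 = -3.135.
Two-sided p-value ≈ 2·Φ(−3.135) = 0.0017. With α = 0.05, reject H₀.

z = -3.135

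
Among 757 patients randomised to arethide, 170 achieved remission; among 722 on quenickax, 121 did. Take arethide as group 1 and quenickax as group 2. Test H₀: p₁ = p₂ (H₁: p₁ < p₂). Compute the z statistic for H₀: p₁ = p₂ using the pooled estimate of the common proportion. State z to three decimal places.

p̂₁ = 170/757 ≈ 0.22457, p̂₂ = 121/722 ≈ 0.16759.
Pooled p̂ = (170+121)/(757+722) = 291/1479 = 0.19675.
SE = √(p̂(1−p̂)(1/n₁+1/n₂)) = √(0.19675·0.80325·0.00270605) = √(0.000427669) = 0.02068.
z = (0.22457 − 0.16759)/0.02068 = 0.05698/0.02068 = 2.755.

z = 2.755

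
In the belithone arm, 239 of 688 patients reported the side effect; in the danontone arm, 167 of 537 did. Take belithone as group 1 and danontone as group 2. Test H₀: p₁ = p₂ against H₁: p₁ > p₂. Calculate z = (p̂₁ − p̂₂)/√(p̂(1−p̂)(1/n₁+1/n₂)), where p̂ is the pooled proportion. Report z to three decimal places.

p̂₁ = 239/688 = 0.347384, p̂₂ = 167/537 = 0.310987.
Pooled p̂ = (239+167)/(688+537) = 406/1225 = 0.331429.
SE = √(p̂(1−p̂)(1/n₁+1/n₂)) = √(0.331429·0.668571·0.00331569) = √(0.000734702) = 0.027105.
z = (0.347384 − 0.310987)/0.027105 = 0.036397/0.027105 = 1.343.

z = 1.343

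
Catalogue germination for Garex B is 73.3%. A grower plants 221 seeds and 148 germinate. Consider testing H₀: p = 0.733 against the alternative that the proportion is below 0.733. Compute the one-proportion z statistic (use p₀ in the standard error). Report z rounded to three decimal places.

z = -2.128

p̂ = 148/221 ≈ 0.66968.
SE = √(p₀(1−p₀)/n) = √(0.19571/221) = 0.02976.
z = (0.66968 − 0.733)/0.02976 = -0.06332/0.02976 = -2.128.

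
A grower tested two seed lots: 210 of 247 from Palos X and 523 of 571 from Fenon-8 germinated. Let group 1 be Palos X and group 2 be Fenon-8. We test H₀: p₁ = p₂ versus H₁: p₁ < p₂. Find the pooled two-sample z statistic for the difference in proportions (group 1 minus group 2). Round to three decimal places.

z = -2.829

p̂₁ = 210/247 ≈ 0.85020, p̂₂ = 523/571 ≈ 0.91594.
Pooled p̂ = (210+523)/(247+571) = 733/818 = 0.89609.
SE = √(0.0931143 × 0.0057999) = 0.02324.
z = (0.85020 − 0.91594)/0.02324 = -0.06574/0.02324 = -2.829.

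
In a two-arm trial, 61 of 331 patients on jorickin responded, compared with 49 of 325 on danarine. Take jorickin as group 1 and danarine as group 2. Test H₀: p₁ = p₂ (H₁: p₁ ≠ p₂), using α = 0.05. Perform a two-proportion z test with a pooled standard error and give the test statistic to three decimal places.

z = 1.149

p̂₁ = 61/331 ≈ 0.18429, p̂₂ = 49/325 ≈ 0.15077.
Pooled p̂ = (61+49)/(331+325) = 110/656 = 0.16768.
SE = √(p̂(1−p̂)(1/n₁+1/n₂)) = √(0.16768·0.83232·0.00609807) = √(0.00085108) = 0.02917.
z = (0.18429 − 0.15077)/0.02917 = 0.03352/0.02917 = 1.149.
Two-sided p-value ≈ 2·Φ(−1.149) = 0.2505. With α = 0.05, fail to reject H₀.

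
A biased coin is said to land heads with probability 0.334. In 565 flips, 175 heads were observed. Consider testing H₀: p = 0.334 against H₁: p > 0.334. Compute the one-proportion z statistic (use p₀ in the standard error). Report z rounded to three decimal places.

z = -1.223

p̂ = 175/565 ≈ 0.30973.
Under H₀, SE = √(0.334·0.666/565) = √(0.000393706) = 0.01984.
z = (0.30973 − 0.334)/0.01984 = -0.02427/0.01984 = -1.223.
p-value = P(Z > -1.223) ≈ 0.8893.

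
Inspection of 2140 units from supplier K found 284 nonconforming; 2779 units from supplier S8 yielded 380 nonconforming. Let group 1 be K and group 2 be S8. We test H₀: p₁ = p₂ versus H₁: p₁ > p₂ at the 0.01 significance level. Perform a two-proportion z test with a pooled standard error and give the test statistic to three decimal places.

z = -0.410

p̂₁ = 284/2140 = 0.13271, p̂₂ = 380/2779 = 0.13674.
Pooled p̂ = (284+380)/(2140+2779) = 664/4919 = 0.13499.
SE = √(p̂(1−p̂)(1/n₁+1/n₂)) = √(0.13499·0.86501·0.000827131) = √(9.65803e-05) = 0.00983.
z = (0.13271 − 0.13674)/0.00983 = -0.00403/0.00983 = -0.410.
p-value = P(Z > -0.410) ≈ 0.6591. With α = 0.01, fail to reject H₀.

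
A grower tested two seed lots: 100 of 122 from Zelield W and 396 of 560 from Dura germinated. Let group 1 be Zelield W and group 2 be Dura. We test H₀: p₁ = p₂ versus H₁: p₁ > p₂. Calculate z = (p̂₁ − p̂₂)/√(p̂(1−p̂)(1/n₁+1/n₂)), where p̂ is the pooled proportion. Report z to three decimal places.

p̂₁ = 100/122 = 0.81967, p̂₂ = 396/560 = 0.70714.
Pooled p̂ = (100+396)/(122+560) = 496/682 = 0.72727.
SE = √(0.198347 × 0.00998244) = 0.04450.
z = (0.81967 − 0.70714)/0.04450 = 0.11253/0.04450 = 2.529.

z = 2.529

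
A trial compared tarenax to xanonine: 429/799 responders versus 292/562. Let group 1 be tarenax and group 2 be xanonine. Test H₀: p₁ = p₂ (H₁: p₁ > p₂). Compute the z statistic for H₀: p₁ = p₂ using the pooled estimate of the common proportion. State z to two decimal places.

p̂₁ = 429/799 = 0.5369, p̂₂ = 292/562 = 0.5196.
Pooled p̂ = (429+292)/(799+562) = 721/1361 = 0.5298.
SE = √(p̂(1−p̂)(1/n₁+1/n₂)) = √(0.5298·0.4702·0.00303092) = √(0.000755047) = 0.0275.
z = (0.5369 − 0.5196)/0.0275 = 0.0173/0.0275 = 0.63.
p-value = P(Z > 0.631) ≈ 0.2639.

z = 0.63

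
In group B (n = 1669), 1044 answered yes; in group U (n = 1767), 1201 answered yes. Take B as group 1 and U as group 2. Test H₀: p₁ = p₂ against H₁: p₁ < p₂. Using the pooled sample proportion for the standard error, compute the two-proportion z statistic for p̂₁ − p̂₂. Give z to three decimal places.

z = -3.334

p̂₁ = 1044/1669 = 0.625524, p̂₂ = 1201/1767 = 0.679683.
Pooled p̂ = (1044+1201)/(1669+1767) = 2245/3436 = 0.653376.
SE = √(p̂(1−p̂)(1/n₁+1/n₂)) = √(0.653376·0.346624·0.00116509) = √(0.000263865) = 0.016244.
z = (0.625524 − 0.679683)/0.016244 = -0.054159/0.016244 = -3.334.
p-value = P(Z < -3.334) ≈ 0.0004.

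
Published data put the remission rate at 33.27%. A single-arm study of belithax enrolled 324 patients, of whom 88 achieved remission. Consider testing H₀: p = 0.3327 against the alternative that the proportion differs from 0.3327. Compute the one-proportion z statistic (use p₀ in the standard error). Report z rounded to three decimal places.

z = -2.334

p̂ = 88/324 ≈ 0.27160.
Under H₀, SE = √(0.3327·0.6673/324) = √(0.000685218) = 0.02618.
z = (0.27160 − 0.3327)/0.02618 = -0.06110/0.02618 = -2.334.
Two-sided p-value ≈ 2·Φ(−2.334) = 0.0196.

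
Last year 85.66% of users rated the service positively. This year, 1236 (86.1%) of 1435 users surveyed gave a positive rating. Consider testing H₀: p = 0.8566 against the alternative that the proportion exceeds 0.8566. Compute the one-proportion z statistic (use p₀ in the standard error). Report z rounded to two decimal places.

z = 0.51

p̂ = 1236/1435 ≈ 0.8613.
Under H₀, SE = √(0.8566·0.1434/1435) = √(8.56003e-05) = 0.0093.
z = (0.8613 − 0.8566)/0.0093 = 0.0047/0.0093 = 0.51.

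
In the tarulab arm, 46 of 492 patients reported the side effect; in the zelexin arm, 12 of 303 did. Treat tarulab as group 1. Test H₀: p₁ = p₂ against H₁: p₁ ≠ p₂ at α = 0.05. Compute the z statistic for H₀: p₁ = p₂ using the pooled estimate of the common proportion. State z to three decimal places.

z = 2.838

p̂₁ = 46/492 ≈ 0.09350, p̂₂ = 12/303 ≈ 0.03960.
Pooled p̂ = (46+12)/(492+303) = 58/795 = 0.07296.
SE = √(0.0676334 × 0.00533285) = 0.01899.
z = (0.09350 − 0.03960)/0.01899 = 0.05390/0.01899 = 2.838.
p-value = 2·P(Z > 2.838) ≈ 0.0045; since p < α = 0.05, reject H₀.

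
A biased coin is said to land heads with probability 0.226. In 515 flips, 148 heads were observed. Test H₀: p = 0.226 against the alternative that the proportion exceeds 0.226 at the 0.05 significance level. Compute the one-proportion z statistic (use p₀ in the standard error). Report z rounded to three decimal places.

z = 3.330

p̂ = 148/515 ≈ 0.28738.
SE = √(p₀(1−p₀)/n) = √(0.17492/515) = 0.01843.
z = (0.28738 − 0.226)/0.01843 = 0.06138/0.01843 = 3.330.
p-value = P(Z > 3.330) ≈ 0.0004; since p < α = 0.05, reject H₀.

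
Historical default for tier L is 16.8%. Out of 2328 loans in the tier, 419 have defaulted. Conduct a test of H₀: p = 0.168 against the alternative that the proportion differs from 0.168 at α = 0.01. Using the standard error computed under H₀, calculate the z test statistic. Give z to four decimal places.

p̂ = 419/2328 ≈ 0.179983.
Under H₀, SE = √(0.168·0.832/2328) = √(6.00412e-05) = 0.007749.
z = (0.179983 − 0.168)/0.007749 = 0.011983/0.007749 = 1.5464.
Two-sided p-value ≈ 2·Φ(−1.546) = 0.1220. With α = 0.01, fail to reject H₀.

z = 1.5464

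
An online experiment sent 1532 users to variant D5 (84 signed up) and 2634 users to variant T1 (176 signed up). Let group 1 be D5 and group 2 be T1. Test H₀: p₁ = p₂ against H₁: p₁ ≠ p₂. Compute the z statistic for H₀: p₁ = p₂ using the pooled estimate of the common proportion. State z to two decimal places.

p̂₁ = 84/1532 = 0.0548, p̂₂ = 176/2634 = 0.0668.
Pooled p̂ = (84+176)/(1532+2634) = 260/4166 = 0.0624.
SE = √(p̂(1−p̂)(1/n₁+1/n₂)) = √(0.0624·0.9376·0.00103239) = √(6.04104e-05) = 0.0078.
z = (0.0548 − 0.0668)/0.0078 = -0.0120/0.0078 = -1.54.
Two-sided p-value ≈ 2·Φ(−1.542) = 0.1230.

z = -1.54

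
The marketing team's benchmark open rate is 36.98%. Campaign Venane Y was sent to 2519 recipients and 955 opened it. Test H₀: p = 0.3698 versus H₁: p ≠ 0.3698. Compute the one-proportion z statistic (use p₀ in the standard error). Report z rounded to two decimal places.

p̂ = 955/2519 = 0.3791.
Under H₀, SE = √(0.3698·0.6302/2519) = √(9.25161e-05) = 0.0096.
z = (0.3791 − 0.3698)/0.0096 = 0.0093/0.0096 = 0.97.
Two-sided p-value ≈ 2·Φ(−0.969) = 0.3326.

z = 0.97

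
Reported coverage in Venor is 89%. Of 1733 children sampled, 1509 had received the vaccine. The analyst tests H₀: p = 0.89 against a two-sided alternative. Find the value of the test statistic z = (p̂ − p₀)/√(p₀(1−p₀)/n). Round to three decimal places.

z = -2.562

p̂ = 1509/1733 ≈ 0.870744.
Standard error under H₀: √(0.89×0.11/1733) = 0.007516.
z = (0.870744 − 0.89)/0.007516 = -0.019256/0.007516 = -2.562.
p-value = 2·P(Z > 2.562) ≈ 0.0104.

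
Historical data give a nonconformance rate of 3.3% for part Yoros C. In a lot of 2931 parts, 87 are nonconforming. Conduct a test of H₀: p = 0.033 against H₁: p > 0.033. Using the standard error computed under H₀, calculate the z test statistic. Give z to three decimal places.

p̂ = 87/2931 = 0.029683.
Under H₀, SE = √(0.033·0.967/2931) = √(1.08874e-05) = 0.003300.
z = (0.029683 − 0.033)/0.003300 = -0.003317/0.003300 = -1.005.

z = -1.005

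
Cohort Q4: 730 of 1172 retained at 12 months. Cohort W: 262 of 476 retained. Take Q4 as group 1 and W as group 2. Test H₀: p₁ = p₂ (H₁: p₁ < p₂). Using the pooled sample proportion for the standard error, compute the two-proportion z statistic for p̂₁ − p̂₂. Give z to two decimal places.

p̂₁ = 730/1172 ≈ 0.62287, p̂₂ = 262/476 ≈ 0.55042.
Pooled p̂ = (730+262)/(1172+476) = 992/1648 = 0.60194.
SE = √(p̂(1−p̂)(1/n₁+1/n₂)) = √(0.60194·0.39806·0.00295408) = √(0.000707821) = 0.02660.
z = (0.62287 − 0.55042)/0.02660 = 0.07245/0.02660 = 2.72.

z = 2.72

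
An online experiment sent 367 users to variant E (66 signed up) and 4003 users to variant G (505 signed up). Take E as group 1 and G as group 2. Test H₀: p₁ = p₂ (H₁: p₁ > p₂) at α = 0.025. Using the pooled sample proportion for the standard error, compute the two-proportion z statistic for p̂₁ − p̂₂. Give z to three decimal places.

z = 2.920

p̂₁ = 66/367 = 0.179837, p̂₂ = 505/4003 = 0.126155.
Pooled p̂ = (66+505)/(367+4003) = 571/4370 = 0.130664.
SE = √(p̂(1−p̂)(1/n₁+1/n₂)) = √(0.130664·0.869336·0.00297461) = √(0.000337888) = 0.018382.
z = (0.179837 − 0.126155)/0.018382 = 0.053682/0.018382 = 2.920.
p-value = P(Z > 2.920) ≈ 0.0017, so at α = 0.025 we reject H₀.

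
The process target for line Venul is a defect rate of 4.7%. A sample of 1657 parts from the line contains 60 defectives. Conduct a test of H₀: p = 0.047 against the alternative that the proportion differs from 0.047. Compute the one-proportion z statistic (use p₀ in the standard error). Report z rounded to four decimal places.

z = -2.0753

p̂ = 60/1657 = 0.0362100.
Standard error under H₀: √(0.047×0.953/1657) = 0.0051992.
z = (0.0362100 − 0.047)/0.0051992 = -0.0107900/0.0051992 = -2.0753.
Two-sided p-value ≈ 2·Φ(−2.075) = 0.0380.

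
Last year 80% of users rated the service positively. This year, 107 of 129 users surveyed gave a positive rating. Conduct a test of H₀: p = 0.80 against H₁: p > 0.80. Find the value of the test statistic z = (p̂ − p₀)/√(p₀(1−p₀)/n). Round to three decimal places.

z = 0.836

p̂ = 107/129 = 0.82946.
Under H₀, SE = √(0.8·0.2/129) = √(0.00124031) = 0.03522.
z = (0.82946 − 0.8)/0.03522 = 0.02946/0.03522 = 0.836.
p-value = P(Z > 0.836) ≈ 0.2015.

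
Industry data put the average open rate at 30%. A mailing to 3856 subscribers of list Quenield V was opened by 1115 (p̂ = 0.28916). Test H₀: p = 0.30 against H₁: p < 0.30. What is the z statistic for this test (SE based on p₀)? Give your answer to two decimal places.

p̂ = 1115/3856 ≈ 0.28916.
SE = √(p₀(1−p₀)/n) = √(0.21/3856) = 0.00738.
z = (0.28916 − 0.3)/0.00738 = -0.01084/0.00738 = -1.47.

z = -1.47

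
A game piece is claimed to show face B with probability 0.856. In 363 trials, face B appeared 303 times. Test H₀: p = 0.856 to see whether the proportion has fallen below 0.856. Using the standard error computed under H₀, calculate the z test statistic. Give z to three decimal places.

p̂ = 303/363 = 0.83471.
Standard error under H₀: √(0.856×0.144/363) = 0.01843.
z = (0.83471 − 0.856)/0.01843 = -0.02129/0.01843 = -1.155.
p-value = P(Z < -1.155) ≈ 0.1240.

z = -1.155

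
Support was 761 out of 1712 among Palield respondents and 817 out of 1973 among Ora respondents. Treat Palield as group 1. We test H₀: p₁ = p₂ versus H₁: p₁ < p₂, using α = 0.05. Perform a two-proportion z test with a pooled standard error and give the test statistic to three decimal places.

z = 1.861

p̂₁ = 761/1712 = 0.444509, p̂₂ = 817/1973 = 0.414090.
Pooled p̂ = (761+817)/(1712+1973) = 1578/3685 = 0.428223.
SE = √(p̂(1−p̂)(1/n₁+1/n₂)) = √(0.428223·0.571777·0.00109095) = √(0.000267118) = 0.016344.
z = (0.444509 − 0.414090)/0.016344 = 0.030419/0.016344 = 1.861.
p-value = P(Z < 1.861) ≈ 0.9686. With α = 0.05, fail to reject H₀.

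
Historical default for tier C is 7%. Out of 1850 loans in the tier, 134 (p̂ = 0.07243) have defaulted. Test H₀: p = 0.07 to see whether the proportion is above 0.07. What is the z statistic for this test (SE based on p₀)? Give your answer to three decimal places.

z = 0.410

p̂ = 134/1850 ≈ 0.07243.
Under H₀, SE = √(0.07·0.93/1850) = √(3.51892e-05) = 0.00593.
z = (0.07243 − 0.07)/0.00593 = 0.00243/0.00593 = 0.410.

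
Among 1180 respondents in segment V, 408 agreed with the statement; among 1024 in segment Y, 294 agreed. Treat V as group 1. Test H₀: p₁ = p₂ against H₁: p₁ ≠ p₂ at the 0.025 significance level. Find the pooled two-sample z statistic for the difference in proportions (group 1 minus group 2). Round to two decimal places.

p̂₁ = 408/1180 ≈ 0.3458, p̂₂ = 294/1024 ≈ 0.2871.
Pooled p̂ = (408+294)/(1180+1024) = 702/2204 = 0.3185.
SE = √(0.217062 × 0.00182402) = 0.0199.
z = (0.3458 − 0.2871)/0.0199 = 0.0587/0.0199 = 2.95.
Two-sided p-value ≈ 2·Φ(−2.948) = 0.0032; since p < α = 0.025, reject H₀.

z = 2.95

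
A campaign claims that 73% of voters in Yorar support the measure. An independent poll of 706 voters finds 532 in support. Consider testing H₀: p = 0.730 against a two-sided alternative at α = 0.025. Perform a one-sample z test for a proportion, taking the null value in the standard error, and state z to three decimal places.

z = 1.409

p̂ = 532/706 ≈ 0.75354.
Under H₀, SE = √(0.73·0.27/706) = √(0.000279178) = 0.01671.
z = (0.75354 − 0.73)/0.01671 = 0.02354/0.01671 = 1.409.
p-value = 2·P(Z > 1.409) ≈ 0.1589, so at α = 0.025 we fail to reject H₀.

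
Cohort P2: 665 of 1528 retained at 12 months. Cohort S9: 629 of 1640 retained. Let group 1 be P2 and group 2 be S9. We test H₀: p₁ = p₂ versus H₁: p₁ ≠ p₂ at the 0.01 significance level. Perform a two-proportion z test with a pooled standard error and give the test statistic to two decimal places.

z = 2.96

p̂₁ = 665/1528 = 0.43521, p̂₂ = 629/1640 = 0.38354.
Pooled p̂ = (665+629)/(1528+1640) = 1294/3168 = 0.40846.
SE = √(p̂(1−p̂)(1/n₁+1/n₂)) = √(0.40846·0.59154·0.00126421) = √(0.000305458) = 0.01748.
z = (0.43521 − 0.38354)/0.01748 = 0.05167/0.01748 = 2.96.
p-value = 2·P(Z > 2.957) ≈ 0.0031, so at α = 0.01 we reject H₀.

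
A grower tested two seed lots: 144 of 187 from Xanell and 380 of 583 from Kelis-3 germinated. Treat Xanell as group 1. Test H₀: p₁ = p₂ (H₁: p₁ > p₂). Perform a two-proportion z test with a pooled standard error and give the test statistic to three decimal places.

p̂₁ = 144/187 ≈ 0.770053, p̂₂ = 380/583 ≈ 0.651801.
Pooled p̂ = (144+380)/(187+583) = 524/770 = 0.680519.
SE = √(p̂(1−p̂)(1/n₁+1/n₂)) = √(0.680519·0.319481·0.00706286) = √(0.00153556) = 0.039186.
z = (0.770053 − 0.651801)/0.039186 = 0.118252/0.039186 = 3.018.
p-value = P(Z > 3.018) ≈ 0.0013.

z = 3.018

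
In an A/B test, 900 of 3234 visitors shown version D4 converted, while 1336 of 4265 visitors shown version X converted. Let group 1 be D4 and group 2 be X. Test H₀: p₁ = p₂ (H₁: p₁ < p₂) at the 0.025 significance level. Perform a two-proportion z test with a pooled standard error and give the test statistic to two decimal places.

z = -3.28

p̂₁ = 900/3234 ≈ 0.27829, p̂₂ = 1336/4265 ≈ 0.31325.
Pooled p̂ = (900+1336)/(3234+4265) = 2236/7499 = 0.29817.
SE = √(0.209266 × 0.000543681) = 0.01067.
z = (0.27829 − 0.31325)/0.01067 = -0.03496/0.01067 = -3.28.
p-value = P(Z < -3.277) ≈ 0.0005. With α = 0.025, reject H₀.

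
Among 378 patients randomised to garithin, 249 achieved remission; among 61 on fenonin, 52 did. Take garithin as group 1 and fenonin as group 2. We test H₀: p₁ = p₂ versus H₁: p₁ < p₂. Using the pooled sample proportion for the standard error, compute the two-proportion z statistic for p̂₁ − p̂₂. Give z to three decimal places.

p̂₁ = 249/378 = 0.65873, p̂₂ = 52/61 = 0.85246.
Pooled p̂ = (249+52)/(378+61) = 301/439 = 0.68565.
SE = √(0.215534 × 0.0190389) = 0.06406.
z = (0.65873 − 0.85246)/0.06406 = -0.19373/0.06406 = -3.024.

z = -3.024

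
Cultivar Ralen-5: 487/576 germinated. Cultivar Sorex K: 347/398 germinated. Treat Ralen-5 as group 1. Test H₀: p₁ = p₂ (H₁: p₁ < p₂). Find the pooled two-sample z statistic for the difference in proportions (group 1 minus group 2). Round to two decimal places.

z = -1.15

p̂₁ = 487/576 ≈ 0.8455, p̂₂ = 347/398 ≈ 0.8719.
Pooled p̂ = (487+347)/(576+398) = 834/974 = 0.8563.
SE = √(0.123077 × 0.00424867) = 0.0229.
z = (0.8455 − 0.8719)/0.0229 = -0.0264/0.0229 = -1.15.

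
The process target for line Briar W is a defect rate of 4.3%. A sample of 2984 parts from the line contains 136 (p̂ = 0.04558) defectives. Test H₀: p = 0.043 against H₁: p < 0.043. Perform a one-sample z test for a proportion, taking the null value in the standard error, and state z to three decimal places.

z = 0.694

p̂ = 136/2984 = 0.045576.
SE = √(p₀(1−p₀)/n) = √(0.041151/2984) = 0.003714.
z = (0.045576 − 0.043)/0.003714 = 0.002576/0.003714 = 0.694.
p-value = P(Z < 0.694) ≈ 0.7561.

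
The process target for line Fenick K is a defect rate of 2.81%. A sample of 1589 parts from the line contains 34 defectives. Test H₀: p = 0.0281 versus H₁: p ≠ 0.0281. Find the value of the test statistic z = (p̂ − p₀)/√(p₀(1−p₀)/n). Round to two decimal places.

p̂ = 34/1589 = 0.021397.
Standard error under H₀: √(0.0281×0.9719/1589) = 0.004146.
z = (0.021397 − 0.0281)/0.004146 = -0.006703/0.004146 = -1.62.

z = -1.62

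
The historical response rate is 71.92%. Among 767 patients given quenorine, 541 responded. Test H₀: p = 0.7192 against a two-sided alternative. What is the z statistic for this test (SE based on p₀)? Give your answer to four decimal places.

p̂ = 541/767 = 0.705346.
SE = √(p₀(1−p₀)/n) = √(0.20195/767) = 0.016227.
z = (0.705346 − 0.7192)/0.016227 = -0.013854/0.016227 = -0.8538.
p-value = 2·P(Z > 0.854) ≈ 0.3932.

z = -0.8538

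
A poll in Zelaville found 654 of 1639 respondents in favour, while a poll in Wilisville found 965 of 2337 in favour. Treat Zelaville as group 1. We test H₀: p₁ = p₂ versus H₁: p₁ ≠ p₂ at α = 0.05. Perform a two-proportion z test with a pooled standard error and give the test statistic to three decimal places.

p̂₁ = 654/1639 = 0.39902, p̂₂ = 965/2337 = 0.41292.
Pooled p̂ = (654+965)/(1639+2337) = 1619/3976 = 0.40719.
SE = √(0.241387 × 0.00103803) = 0.01583.
z = (0.39902 − 0.41292)/0.01583 = -0.01390/0.01583 = -0.878.
Two-sided p-value ≈ 2·Φ(−0.878) = 0.3799. With α = 0.05, fail to reject H₀.

z = -0.878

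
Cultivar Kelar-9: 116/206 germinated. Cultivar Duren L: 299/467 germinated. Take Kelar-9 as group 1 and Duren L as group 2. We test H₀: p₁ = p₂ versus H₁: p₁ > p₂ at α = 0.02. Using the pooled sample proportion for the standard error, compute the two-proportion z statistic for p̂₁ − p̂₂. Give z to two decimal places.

z = -1.90

p̂₁ = 116/206 ≈ 0.5631, p̂₂ = 299/467 ≈ 0.6403.
Pooled p̂ = (116+299)/(206+467) = 415/673 = 0.6166.
SE = √(0.236395 × 0.0069957) = 0.0407.
z = (0.5631 − 0.6403)/0.0407 = -0.0772/0.0407 = -1.90.
p-value = P(Z > -1.897) ≈ 0.9711. With α = 0.02, fail to reject H₀.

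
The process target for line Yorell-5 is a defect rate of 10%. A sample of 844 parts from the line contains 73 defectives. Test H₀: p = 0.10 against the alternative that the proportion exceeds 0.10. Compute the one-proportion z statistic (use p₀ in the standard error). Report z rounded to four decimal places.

z = -1.3080

p̂ = 73/844 ≈ 0.0864929.
Under H₀, SE = √(0.1·0.9/844) = √(0.000106635) = 0.0103264.
z = (0.0864929 − 0.1)/0.0103264 = -0.0135071/0.0103264 = -1.3080.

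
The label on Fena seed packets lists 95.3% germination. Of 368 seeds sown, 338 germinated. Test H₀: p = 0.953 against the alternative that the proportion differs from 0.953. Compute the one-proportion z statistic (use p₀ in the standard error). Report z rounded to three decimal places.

z = -3.129

p̂ = 338/368 = 0.918478.
Under H₀, SE = √(0.953·0.047/368) = √(0.000121715) = 0.011032.
z = (0.918478 − 0.953)/0.011032 = -0.034522/0.011032 = -3.129.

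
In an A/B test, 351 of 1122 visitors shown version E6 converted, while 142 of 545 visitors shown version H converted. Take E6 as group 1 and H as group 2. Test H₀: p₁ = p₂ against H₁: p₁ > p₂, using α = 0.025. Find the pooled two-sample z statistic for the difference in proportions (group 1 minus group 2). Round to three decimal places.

z = 2.194

p̂₁ = 351/1122 ≈ 0.31283, p̂₂ = 142/545 ≈ 0.26055.
Pooled p̂ = (351+142)/(1122+545) = 493/1667 = 0.29574.
SE = √(p̂(1−p̂)(1/n₁+1/n₂)) = √(0.29574·0.70426·0.00272613) = √(0.000567793) = 0.02383.
z = (0.31283 − 0.26055)/0.02383 = 0.05228/0.02383 = 2.194.
p-value = P(Z > 2.194) ≈ 0.0141, so at α = 0.025 we reject H₀.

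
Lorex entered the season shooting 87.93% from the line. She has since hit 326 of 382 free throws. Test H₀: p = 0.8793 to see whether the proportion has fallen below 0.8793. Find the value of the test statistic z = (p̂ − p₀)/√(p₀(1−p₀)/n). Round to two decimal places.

z = -1.55

p̂ = 326/382 = 0.8534.
Under H₀, SE = √(0.8793·0.1207/382) = √(0.000277831) = 0.0167.
z = (0.8534 − 0.8793)/0.0167 = -0.0259/0.0167 = -1.55.
p-value = P(Z < -1.554) ≈ 0.0601.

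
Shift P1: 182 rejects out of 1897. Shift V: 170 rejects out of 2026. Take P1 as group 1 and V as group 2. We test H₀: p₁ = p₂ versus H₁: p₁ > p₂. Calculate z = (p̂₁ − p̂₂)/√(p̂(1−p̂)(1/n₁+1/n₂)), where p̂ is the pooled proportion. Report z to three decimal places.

z = 1.318

p̂₁ = 182/1897 ≈ 0.09594, p̂₂ = 170/2026 ≈ 0.08391.
Pooled p̂ = (182+170)/(1897+2026) = 352/3923 = 0.08973.
SE = √(p̂(1−p̂)(1/n₁+1/n₂)) = √(0.08973·0.91027·0.00102073) = √(8.33695e-05) = 0.00913.
z = (0.09594 − 0.08391)/0.00913 = 0.01203/0.00913 = 1.318.
p-value = P(Z > 1.318) ≈ 0.0938.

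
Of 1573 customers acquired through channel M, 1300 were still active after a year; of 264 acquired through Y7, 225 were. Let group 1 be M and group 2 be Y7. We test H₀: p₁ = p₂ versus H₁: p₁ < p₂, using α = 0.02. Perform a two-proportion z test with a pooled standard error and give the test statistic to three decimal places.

p̂₁ = 1300/1573 = 0.82645, p̂₂ = 225/264 = 0.85227.
Pooled p̂ = (1300+225)/(1573+264) = 1525/1837 = 0.83016.
SE = √(p̂(1−p̂)(1/n₁+1/n₂)) = √(0.83016·0.16984·0.00442361) = √(0.00062371) = 0.02497.
z = (0.82645 − 0.85227)/0.02497 = -0.02582/0.02497 = -1.034.
p-value = P(Z < -1.034) ≈ 0.1505. With α = 0.02, fail to reject H₀.

z = -1.034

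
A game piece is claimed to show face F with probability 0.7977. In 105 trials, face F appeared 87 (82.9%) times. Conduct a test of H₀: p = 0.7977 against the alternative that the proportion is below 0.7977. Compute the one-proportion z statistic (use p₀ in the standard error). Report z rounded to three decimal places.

z = 0.787

p̂ = 87/105 ≈ 0.828571.
Under H₀, SE = √(0.7977·0.2023/105) = √(0.0015369) = 0.039203.
z = (0.828571 − 0.7977)/0.039203 = 0.030871/0.039203 = 0.787.
p-value = P(Z < 0.787) ≈ 0.7845.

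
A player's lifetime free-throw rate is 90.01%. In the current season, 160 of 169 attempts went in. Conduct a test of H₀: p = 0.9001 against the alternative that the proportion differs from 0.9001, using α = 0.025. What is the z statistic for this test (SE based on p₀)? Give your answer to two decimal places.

p̂ = 160/169 ≈ 0.9467.
SE = √(p₀(1−p₀)/n) = √(0.08992/169) = 0.0231.
z = (0.9467 − 0.9001)/0.0231 = 0.0466/0.0231 = 2.02.
Two-sided p-value ≈ 2·Φ(−2.022) = 0.0432; since p > α = 0.025, fail to reject H₀.

z = 2.02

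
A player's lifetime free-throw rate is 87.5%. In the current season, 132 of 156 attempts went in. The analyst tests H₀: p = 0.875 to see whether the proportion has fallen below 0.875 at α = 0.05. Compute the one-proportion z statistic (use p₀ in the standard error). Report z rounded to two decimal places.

p̂ = 132/156 = 0.8462.
Under H₀, SE = √(0.875·0.125/156) = √(0.000701122) = 0.0265.
z = (0.8462 − 0.875)/0.0265 = -0.0288/0.0265 = -1.09.
p-value = P(Z < -1.089) ≈ 0.1380. With α = 0.05, fail to reject H₀.

z = -1.09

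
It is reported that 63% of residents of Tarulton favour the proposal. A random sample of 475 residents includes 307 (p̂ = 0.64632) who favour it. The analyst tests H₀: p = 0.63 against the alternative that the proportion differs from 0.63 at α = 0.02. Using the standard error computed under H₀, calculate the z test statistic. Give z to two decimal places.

p̂ = 307/475 ≈ 0.64632.
Standard error under H₀: √(0.63×0.37/475) = 0.02215.
z = (0.64632 − 0.63)/0.02215 = 0.01632/0.02215 = 0.74.
Two-sided p-value ≈ 2·Φ(−0.737) = 0.4614, so at α = 0.02 we fail to reject H₀.

z = 0.74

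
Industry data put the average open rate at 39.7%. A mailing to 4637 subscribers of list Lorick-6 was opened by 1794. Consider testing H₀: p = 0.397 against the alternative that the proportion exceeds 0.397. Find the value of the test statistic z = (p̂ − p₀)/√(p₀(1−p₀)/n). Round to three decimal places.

p̂ = 1794/4637 = 0.386888.
Standard error under H₀: √(0.397×0.603/4637) = 0.007185.
z = (0.386888 − 0.397)/0.007185 = -0.010112/0.007185 = -1.407.

z = -1.407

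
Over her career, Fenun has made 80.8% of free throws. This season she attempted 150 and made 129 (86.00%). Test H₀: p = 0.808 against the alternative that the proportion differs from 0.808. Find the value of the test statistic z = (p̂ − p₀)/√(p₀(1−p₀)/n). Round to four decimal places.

p̂ = 129/150 = 0.860000.
Under H₀, SE = √(0.808·0.192/150) = √(0.00103424) = 0.032160.
z = (0.860000 − 0.808)/0.032160 = 0.052000/0.032160 = 1.6169.
Two-sided p-value ≈ 2·Φ(−1.617) = 0.1059.

z = 1.6169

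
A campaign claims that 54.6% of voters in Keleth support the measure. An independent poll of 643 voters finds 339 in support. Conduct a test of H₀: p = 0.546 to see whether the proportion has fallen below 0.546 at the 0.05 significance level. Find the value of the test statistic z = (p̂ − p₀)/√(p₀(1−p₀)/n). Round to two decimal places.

z = -0.96

p̂ = 339/643 = 0.5272.
Standard error under H₀: √(0.546×0.454/643) = 0.0196.
z = (0.5272 − 0.546)/0.0196 = -0.0188/0.0196 = -0.96.
p-value = P(Z < -0.957) ≈ 0.1694; since p > α = 0.05, fail to reject H₀.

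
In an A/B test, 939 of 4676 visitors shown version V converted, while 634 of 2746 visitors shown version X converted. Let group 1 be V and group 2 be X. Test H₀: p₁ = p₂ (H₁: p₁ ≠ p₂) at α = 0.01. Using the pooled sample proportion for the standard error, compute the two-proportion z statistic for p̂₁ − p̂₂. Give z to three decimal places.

z = -3.060

p̂₁ = 939/4676 ≈ 0.200813, p̂₂ = 634/2746 ≈ 0.230881.
Pooled p̂ = (939+634)/(4676+2746) = 1573/7422 = 0.211937.
SE = √(0.16702 × 0.000578024) = 0.009826.
z = (0.200813 − 0.230881)/0.009826 = -0.030068/0.009826 = -3.060.
p-value = 2·P(Z > 3.060) ≈ 0.0022; since p < α = 0.01, reject H₀.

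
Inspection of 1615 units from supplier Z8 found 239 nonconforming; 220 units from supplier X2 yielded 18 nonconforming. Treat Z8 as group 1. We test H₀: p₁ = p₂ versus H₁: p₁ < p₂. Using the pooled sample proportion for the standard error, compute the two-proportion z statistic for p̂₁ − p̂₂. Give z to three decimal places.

p̂₁ = 239/1615 = 0.14799, p̂₂ = 18/220 = 0.08182.
Pooled p̂ = (239+18)/(1615+220) = 257/1835 = 0.14005.
SE = √(0.120439 × 0.00516465) = 0.02494.
z = (0.14799 − 0.08182)/0.02494 = 0.06617/0.02494 = 2.653.
p-value = P(Z < 2.653) ≈ 0.9960.

z = 2.653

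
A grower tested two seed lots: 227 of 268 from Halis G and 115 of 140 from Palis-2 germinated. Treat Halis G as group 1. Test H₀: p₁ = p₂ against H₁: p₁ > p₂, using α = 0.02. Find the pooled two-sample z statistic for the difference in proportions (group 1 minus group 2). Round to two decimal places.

z = 0.67

p̂₁ = 227/268 = 0.8470, p̂₂ = 115/140 = 0.8214.
Pooled p̂ = (227+115)/(268+140) = 342/408 = 0.8382.
SE = √(p̂(1−p̂)(1/n₁+1/n₂)) = √(0.8382·0.1618·0.0108742) = √(0.00147451) = 0.0384.
z = (0.8470 − 0.8214)/0.0384 = 0.0256/0.0384 = 0.67.
p-value = P(Z > 0.666) ≈ 0.2526; since p > α = 0.02, fail to reject H₀.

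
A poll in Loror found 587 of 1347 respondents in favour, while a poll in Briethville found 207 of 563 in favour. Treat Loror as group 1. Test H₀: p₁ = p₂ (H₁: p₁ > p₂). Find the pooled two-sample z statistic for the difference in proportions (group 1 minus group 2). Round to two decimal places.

z = 2.75

p̂₁ = 587/1347 = 0.43578, p̂₂ = 207/563 = 0.36767.
Pooled p̂ = (587+207)/(1347+563) = 794/1910 = 0.41571.
SE = √(0.242895 × 0.00251859) = 0.02473.
z = (0.43578 − 0.36767)/0.02473 = 0.06811/0.02473 = 2.75.
p-value = P(Z > 2.754) ≈ 0.0029.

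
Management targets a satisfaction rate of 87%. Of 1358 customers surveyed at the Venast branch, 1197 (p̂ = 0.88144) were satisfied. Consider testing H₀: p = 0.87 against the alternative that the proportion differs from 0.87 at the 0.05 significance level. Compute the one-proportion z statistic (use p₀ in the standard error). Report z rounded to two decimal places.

p̂ = 1197/1358 = 0.8814.
Standard error under H₀: √(0.87×0.13/1358) = 0.0091.
z = (0.8814 − 0.87)/0.0091 = 0.0114/0.0091 = 1.25.
Two-sided p-value ≈ 2·Φ(−1.254) = 0.2099. With α = 0.05, fail to reject H₀.

z = 1.25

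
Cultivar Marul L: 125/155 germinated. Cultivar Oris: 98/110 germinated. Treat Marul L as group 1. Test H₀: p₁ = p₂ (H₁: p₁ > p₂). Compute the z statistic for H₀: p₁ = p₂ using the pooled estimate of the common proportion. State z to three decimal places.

z = -1.855

p̂₁ = 125/155 = 0.80645, p̂₂ = 98/110 = 0.89091.
Pooled p̂ = (125+98)/(155+110) = 223/265 = 0.84151.
SE = √(p̂(1−p̂)(1/n₁+1/n₂)) = √(0.84151·0.15849·0.0155425) = √(0.00207293) = 0.04553.
z = (0.80645 − 0.89091)/0.04553 = -0.08446/0.04553 = -1.855.
p-value = P(Z > -1.855) ≈ 0.9682.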